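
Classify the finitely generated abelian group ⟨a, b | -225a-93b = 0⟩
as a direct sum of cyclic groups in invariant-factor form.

rank_ℚ(R)=1; free=2−1=1
SNF(R) diag = [3] → torsion [3]

Answer: M ≅ ℤ^1 ⊕ ℤ/3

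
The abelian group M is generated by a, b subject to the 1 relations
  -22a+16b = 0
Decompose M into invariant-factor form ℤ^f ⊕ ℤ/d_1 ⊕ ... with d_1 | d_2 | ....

rank_ℚ(R)=1; free=2−1=1
SNF(R) diag = [2] → torsion [2]

Answer: M ≅ ℤ^1 ⊕ ℤ/2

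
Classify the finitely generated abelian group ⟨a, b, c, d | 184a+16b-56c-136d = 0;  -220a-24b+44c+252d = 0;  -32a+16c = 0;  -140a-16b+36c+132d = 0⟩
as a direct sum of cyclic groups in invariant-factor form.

rank_ℚ(R)=4; free=4−4=0
SNF(R) diag = [4, 8, 16, 48] → torsion [4, 8, 16, 48]

Answer: M ≅ ℤ/4 ⊕ ℤ/8 ⊕ ℤ/16 ⊕ ℤ/48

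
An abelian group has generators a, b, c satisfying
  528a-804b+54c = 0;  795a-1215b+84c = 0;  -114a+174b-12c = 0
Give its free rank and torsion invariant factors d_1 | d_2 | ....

Answer: M ≅ ℤ/3 ⊕ ℤ/6 ⊕ ℤ/12

Derivation:
rank_ℚ(R)=3; free=3−3=0
SNF(R) diag = [3, 6, 12] → torsion [3, 6, 12]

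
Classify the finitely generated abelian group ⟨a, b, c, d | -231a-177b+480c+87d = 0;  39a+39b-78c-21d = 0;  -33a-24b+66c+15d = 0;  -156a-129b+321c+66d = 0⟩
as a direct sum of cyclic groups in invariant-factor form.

Answer: M ≅ ℤ/3 ⊕ ℤ/9 ⊕ ℤ/9 ⊕ ℤ/18

Derivation:
rank_ℚ(R)=4; free=4−4=0
SNF(R) diag = [3, 9, 9, 18] → torsion [3, 9, 9, 18]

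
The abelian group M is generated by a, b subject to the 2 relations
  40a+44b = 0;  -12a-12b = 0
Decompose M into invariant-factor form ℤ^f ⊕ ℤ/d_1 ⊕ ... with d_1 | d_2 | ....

Answer: M ≅ ℤ/4 ⊕ ℤ/12

Derivation:
rank_ℚ(R)=2; free=2−2=0
SNF(R) diag = [4, 12] → torsion [4, 12]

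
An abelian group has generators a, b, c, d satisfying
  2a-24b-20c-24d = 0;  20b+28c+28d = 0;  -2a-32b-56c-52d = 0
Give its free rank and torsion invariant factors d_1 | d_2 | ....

Answer: M ≅ ℤ^1 ⊕ ℤ/2 ⊕ ℤ/4 ⊕ ℤ/12

Derivation:
rank_ℚ(R)=3; free=4−3=1
SNF(R) diag = [2, 4, 12] → torsion [2, 4, 12]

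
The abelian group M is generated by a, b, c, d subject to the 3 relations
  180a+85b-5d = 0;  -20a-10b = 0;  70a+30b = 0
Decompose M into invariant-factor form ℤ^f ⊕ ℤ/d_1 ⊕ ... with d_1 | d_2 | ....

Answer: M ≅ ℤ^1 ⊕ ℤ/5 ⊕ ℤ/10 ⊕ ℤ/10

Derivation:
rank_ℚ(R)=3; free=4−3=1
SNF(R) diag = [5, 10, 10] → torsion [5, 10, 10]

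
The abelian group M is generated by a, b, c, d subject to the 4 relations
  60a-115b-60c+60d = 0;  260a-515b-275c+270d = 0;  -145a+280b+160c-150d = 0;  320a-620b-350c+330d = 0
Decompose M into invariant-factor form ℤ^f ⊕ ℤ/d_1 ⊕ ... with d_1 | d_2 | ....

rank_ℚ(R)=4; free=4−4=0
SNF(R) diag = [5, 5, 15, 30] → torsion [5, 5, 15, 30]

Answer: M ≅ ℤ/5 ⊕ ℤ/5 ⊕ ℤ/15 ⊕ ℤ/30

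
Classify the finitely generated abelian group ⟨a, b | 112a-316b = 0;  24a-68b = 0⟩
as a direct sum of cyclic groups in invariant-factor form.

Answer: M ≅ ℤ/4 ⊕ ℤ/8

Derivation:
rank_ℚ(R)=2; free=2−2=0
SNF(R) diag = [4, 8] → torsion [4, 8]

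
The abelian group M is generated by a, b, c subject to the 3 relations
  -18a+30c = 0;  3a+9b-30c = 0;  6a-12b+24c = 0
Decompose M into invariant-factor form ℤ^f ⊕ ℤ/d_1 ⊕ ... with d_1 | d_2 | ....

Answer: M ≅ ℤ/3 ⊕ ℤ/6 ⊕ ℤ/6

Derivation:
rank_ℚ(R)=3; free=3−3=0
SNF(R) diag = [3, 6, 6] → torsion [3, 6, 6]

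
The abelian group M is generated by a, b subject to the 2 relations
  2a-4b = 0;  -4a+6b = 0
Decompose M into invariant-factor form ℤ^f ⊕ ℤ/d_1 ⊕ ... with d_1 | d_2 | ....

rank_ℚ(R)=2; free=2−2=0
SNF(R) diag = [2, 2] → torsion [2, 2]

Answer: M ≅ ℤ/2 ⊕ ℤ/2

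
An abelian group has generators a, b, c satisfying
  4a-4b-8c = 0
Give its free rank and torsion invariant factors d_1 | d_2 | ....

rank_ℚ(R)=1; free=3−1=2
SNF(R) diag = [4] → torsion [4]

Answer: M ≅ ℤ^2 ⊕ ℤ/4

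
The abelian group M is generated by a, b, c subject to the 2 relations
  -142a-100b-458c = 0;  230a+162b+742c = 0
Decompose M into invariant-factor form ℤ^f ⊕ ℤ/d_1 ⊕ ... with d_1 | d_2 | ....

Answer: M ≅ ℤ^1 ⊕ ℤ/2 ⊕ ℤ/2

Derivation:
rank_ℚ(R)=2; free=3−2=1
SNF(R) diag = [2, 2] → torsion [2, 2]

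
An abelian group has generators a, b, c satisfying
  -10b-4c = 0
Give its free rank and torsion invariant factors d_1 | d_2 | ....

Answer: M ≅ ℤ^2 ⊕ ℤ/2

Derivation:
rank_ℚ(R)=1; free=3−1=2
SNF(R) diag = [2] → torsion [2]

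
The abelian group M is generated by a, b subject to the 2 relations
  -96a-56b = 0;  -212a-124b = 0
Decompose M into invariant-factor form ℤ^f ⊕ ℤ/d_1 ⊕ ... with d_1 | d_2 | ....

Answer: M ≅ ℤ/4 ⊕ ℤ/8

Derivation:
rank_ℚ(R)=2; free=2−2=0
SNF(R) diag = [4, 8] → torsion [4, 8]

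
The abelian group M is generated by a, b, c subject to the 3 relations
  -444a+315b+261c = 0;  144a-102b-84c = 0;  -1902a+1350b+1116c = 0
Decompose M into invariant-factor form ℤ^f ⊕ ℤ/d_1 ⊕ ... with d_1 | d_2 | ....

rank_ℚ(R)=3; free=3−3=0
SNF(R) diag = [3, 6, 18] → torsion [3, 6, 18]

Answer: M ≅ ℤ/3 ⊕ ℤ/6 ⊕ ℤ/18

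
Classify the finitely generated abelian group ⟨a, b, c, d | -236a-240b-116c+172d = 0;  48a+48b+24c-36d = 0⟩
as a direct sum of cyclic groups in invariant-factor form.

rank_ℚ(R)=2; free=4−2=2
SNF(R) diag = [4, 12] → torsion [4, 12]

Answer: M ≅ ℤ^2 ⊕ ℤ/4 ⊕ ℤ/12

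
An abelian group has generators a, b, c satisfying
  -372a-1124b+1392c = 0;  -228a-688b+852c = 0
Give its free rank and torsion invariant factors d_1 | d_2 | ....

rank_ℚ(R)=2; free=3−2=1
SNF(R) diag = [4, 12] → torsion [4, 12]

Answer: M ≅ ℤ^1 ⊕ ℤ/4 ⊕ ℤ/12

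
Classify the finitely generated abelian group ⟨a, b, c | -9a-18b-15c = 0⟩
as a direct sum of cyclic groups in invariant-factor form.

rank_ℚ(R)=1; free=3−1=2
SNF(R) diag = [3] → torsion [3]

Answer: M ≅ ℤ^2 ⊕ ℤ/3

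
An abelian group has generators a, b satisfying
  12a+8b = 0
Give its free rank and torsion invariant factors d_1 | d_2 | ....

Answer: M ≅ ℤ^1 ⊕ ℤ/4

Derivation:
rank_ℚ(R)=1; free=2−1=1
SNF(R) diag = [4] → torsion [4]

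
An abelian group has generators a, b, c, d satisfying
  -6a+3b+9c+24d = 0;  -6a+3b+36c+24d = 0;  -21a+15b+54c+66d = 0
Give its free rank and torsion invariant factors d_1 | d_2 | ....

Answer: M ≅ ℤ^1 ⊕ ℤ/3 ⊕ ℤ/9 ⊕ ℤ/27

Derivation:
rank_ℚ(R)=3; free=4−3=1
SNF(R) diag = [3, 9, 27] → torsion [3, 9, 27]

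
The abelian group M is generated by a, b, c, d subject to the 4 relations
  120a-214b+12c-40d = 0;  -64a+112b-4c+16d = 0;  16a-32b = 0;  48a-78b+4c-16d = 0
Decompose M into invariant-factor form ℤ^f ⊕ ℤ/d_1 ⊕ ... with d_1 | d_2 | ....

rank_ℚ(R)=4; free=4−4=0
SNF(R) diag = [2, 4, 8, 16] → torsion [2, 4, 8, 16]

Answer: M ≅ ℤ/2 ⊕ ℤ/4 ⊕ ℤ/8 ⊕ ℤ/16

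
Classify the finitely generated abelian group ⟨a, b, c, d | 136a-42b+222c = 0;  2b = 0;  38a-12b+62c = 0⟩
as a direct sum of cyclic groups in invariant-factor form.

Answer: M ≅ ℤ^1 ⊕ ℤ/2 ⊕ ℤ/2 ⊕ ℤ/2

Derivation:
rank_ℚ(R)=3; free=4−3=1
SNF(R) diag = [2, 2, 2] → torsion [2, 2, 2]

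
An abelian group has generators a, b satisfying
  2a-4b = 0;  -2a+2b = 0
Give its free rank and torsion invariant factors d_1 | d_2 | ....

rank_ℚ(R)=2; free=2−2=0
SNF(R) diag = [2, 2] → torsion [2, 2]

Answer: M ≅ ℤ/2 ⊕ ℤ/2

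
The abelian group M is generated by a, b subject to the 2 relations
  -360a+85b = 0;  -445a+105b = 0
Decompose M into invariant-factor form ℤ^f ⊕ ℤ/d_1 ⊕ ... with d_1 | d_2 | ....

Answer: M ≅ ℤ/5 ⊕ ℤ/5

Derivation:
rank_ℚ(R)=2; free=2−2=0
SNF(R) diag = [5, 5] → torsion [5, 5]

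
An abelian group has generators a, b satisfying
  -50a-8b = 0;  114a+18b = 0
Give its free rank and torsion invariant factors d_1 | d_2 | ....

rank_ℚ(R)=2; free=2−2=0
SNF(R) diag = [2, 6] → torsion [2, 6]

Answer: M ≅ ℤ/2 ⊕ ℤ/6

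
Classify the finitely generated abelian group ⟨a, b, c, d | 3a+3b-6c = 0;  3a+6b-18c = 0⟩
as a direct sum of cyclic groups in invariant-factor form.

rank_ℚ(R)=2; free=4−2=2
SNF(R) diag = [3, 3] → torsion [3, 3]

Answer: M ≅ ℤ^2 ⊕ ℤ/3 ⊕ ℤ/3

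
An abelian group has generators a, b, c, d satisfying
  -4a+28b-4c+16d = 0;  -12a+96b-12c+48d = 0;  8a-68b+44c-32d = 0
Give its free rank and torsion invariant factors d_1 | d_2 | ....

rank_ℚ(R)=3; free=4−3=1
SNF(R) diag = [4, 12, 36] → torsion [4, 12, 36]

Answer: M ≅ ℤ^1 ⊕ ℤ/4 ⊕ ℤ/12 ⊕ ℤ/36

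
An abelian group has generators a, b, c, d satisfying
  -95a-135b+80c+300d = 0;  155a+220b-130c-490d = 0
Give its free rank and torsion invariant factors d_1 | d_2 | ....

Answer: M ≅ ℤ^2 ⊕ ℤ/5 ⊕ ℤ/5

Derivation:
rank_ℚ(R)=2; free=4−2=2
SNF(R) diag = [5, 5] → torsion [5, 5]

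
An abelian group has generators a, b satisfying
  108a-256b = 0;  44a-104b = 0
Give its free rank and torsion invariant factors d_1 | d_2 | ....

rank_ℚ(R)=2; free=2−2=0
SNF(R) diag = [4, 8] → torsion [4, 8]

Answer: M ≅ ℤ/4 ⊕ ℤ/8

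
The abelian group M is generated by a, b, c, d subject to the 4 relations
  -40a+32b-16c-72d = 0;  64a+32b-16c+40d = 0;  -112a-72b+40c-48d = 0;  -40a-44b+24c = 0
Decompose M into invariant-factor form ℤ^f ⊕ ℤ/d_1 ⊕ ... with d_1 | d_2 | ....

rank_ℚ(R)=4; free=4−4=0
SNF(R) diag = [4, 8, 8, 24] → torsion [4, 8, 8, 24]

Answer: M ≅ ℤ/4 ⊕ ℤ/8 ⊕ ℤ/8 ⊕ ℤ/24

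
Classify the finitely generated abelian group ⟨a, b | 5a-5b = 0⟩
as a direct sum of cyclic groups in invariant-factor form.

rank_ℚ(R)=1; free=2−1=1
SNF(R) diag = [5] → torsion [5]

Answer: M ≅ ℤ^1 ⊕ ℤ/5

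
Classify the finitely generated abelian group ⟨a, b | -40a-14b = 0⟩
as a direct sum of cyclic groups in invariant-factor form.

Answer: M ≅ ℤ^1 ⊕ ℤ/2

Derivation:
rank_ℚ(R)=1; free=2−1=1
SNF(R) diag = [2] → torsion [2]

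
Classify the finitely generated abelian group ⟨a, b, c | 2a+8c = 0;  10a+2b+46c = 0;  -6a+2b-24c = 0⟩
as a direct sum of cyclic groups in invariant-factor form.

Answer: M ≅ ℤ/2 ⊕ ℤ/2 ⊕ ℤ/6

Derivation:
rank_ℚ(R)=3; free=3−3=0
SNF(R) diag = [2, 2, 6] → torsion [2, 2, 6]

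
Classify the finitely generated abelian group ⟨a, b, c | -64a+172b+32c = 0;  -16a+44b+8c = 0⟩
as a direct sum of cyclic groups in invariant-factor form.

Answer: M ≅ ℤ^1 ⊕ ℤ/4 ⊕ ℤ/8

Derivation:
rank_ℚ(R)=2; free=3−2=1
SNF(R) diag = [4, 8] → torsion [4, 8]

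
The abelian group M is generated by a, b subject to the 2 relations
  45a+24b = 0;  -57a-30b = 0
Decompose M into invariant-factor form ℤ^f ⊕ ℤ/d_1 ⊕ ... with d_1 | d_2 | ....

Answer: M ≅ ℤ/3 ⊕ ℤ/6

Derivation:
rank_ℚ(R)=2; free=2−2=0
SNF(R) diag = [3, 6] → torsion [3, 6]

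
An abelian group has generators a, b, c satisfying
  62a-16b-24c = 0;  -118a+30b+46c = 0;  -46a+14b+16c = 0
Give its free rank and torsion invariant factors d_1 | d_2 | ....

Answer: M ≅ ℤ/2 ⊕ ℤ/2 ⊕ ℤ/2

Derivation:
rank_ℚ(R)=3; free=3−3=0
SNF(R) diag = [2, 2, 2] → torsion [2, 2, 2]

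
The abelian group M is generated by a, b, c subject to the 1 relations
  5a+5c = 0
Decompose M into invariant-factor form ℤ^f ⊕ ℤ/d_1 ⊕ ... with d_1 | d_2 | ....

rank_ℚ(R)=1; free=3−1=2
SNF(R) diag = [5] → torsion [5]

Answer: M ≅ ℤ^2 ⊕ ℤ/5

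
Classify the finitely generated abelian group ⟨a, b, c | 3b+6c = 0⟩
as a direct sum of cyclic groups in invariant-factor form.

rank_ℚ(R)=1; free=3−1=2
SNF(R) diag = [3] → torsion [3]

Answer: M ≅ ℤ^2 ⊕ ℤ/3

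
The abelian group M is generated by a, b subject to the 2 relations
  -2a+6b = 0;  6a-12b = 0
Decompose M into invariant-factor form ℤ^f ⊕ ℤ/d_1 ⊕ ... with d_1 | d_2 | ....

Answer: M ≅ ℤ/2 ⊕ ℤ/6

Derivation:
rank_ℚ(R)=2; free=2−2=0
SNF(R) diag = [2, 6] → torsion [2, 6]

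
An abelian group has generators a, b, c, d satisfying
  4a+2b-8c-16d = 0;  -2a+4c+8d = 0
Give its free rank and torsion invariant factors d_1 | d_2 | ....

Answer: M ≅ ℤ^2 ⊕ ℤ/2 ⊕ ℤ/2

Derivation:
rank_ℚ(R)=2; free=4−2=2
SNF(R) diag = [2, 2] → torsion [2, 2]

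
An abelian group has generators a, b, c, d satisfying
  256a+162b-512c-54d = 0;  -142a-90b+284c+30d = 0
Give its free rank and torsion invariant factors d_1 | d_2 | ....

rank_ℚ(R)=2; free=4−2=2
SNF(R) diag = [2, 6] → torsion [2, 6]

Answer: M ≅ ℤ^2 ⊕ ℤ/2 ⊕ ℤ/6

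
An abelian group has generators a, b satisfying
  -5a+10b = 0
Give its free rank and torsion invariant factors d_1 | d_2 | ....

rank_ℚ(R)=1; free=2−1=1
SNF(R) diag = [5] → torsion [5]

Answer: M ≅ ℤ^1 ⊕ ℤ/5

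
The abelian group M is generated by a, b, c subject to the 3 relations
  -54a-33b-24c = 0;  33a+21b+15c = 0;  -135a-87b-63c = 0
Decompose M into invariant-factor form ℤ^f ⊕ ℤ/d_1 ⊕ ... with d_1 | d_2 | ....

Answer: M ≅ ℤ/3 ⊕ ℤ/3 ⊕ ℤ/6

Derivation:
rank_ℚ(R)=3; free=3−3=0
SNF(R) diag = [3, 3, 6] → torsion [3, 3, 6]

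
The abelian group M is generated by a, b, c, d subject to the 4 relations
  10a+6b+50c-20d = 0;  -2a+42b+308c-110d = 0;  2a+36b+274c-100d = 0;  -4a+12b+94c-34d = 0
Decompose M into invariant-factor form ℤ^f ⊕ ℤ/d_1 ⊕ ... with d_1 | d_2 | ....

Answer: M ≅ ℤ/2 ⊕ ℤ/6 ⊕ ℤ/6 ⊕ ℤ/12

Derivation:
rank_ℚ(R)=4; free=4−4=0
SNF(R) diag = [2, 6, 6, 12] → torsion [2, 6, 6, 12]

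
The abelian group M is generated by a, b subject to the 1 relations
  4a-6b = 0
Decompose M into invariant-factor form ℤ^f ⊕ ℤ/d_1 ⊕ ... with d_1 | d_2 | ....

Answer: M ≅ ℤ^1 ⊕ ℤ/2

Derivation:
rank_ℚ(R)=1; free=2−1=1
SNF(R) diag = [2] → torsion [2]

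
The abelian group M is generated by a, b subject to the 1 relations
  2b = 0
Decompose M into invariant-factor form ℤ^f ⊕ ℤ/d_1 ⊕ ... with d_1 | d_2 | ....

rank_ℚ(R)=1; free=2−1=1
SNF(R) diag = [2] → torsion [2]

Answer: M ≅ ℤ^1 ⊕ ℤ/2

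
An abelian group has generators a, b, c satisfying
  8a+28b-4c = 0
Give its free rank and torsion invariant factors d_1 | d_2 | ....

Answer: M ≅ ℤ^2 ⊕ ℤ/4

Derivation:
rank_ℚ(R)=1; free=3−1=2
SNF(R) diag = [4] → torsion [4]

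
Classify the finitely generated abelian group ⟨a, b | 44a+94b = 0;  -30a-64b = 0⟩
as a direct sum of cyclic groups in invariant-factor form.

Answer: M ≅ ℤ/2 ⊕ ℤ/2

Derivation:
rank_ℚ(R)=2; free=2−2=0
SNF(R) diag = [2, 2] → torsion [2, 2]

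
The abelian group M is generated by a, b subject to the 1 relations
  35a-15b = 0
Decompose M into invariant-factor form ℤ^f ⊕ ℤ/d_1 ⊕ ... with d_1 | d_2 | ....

rank_ℚ(R)=1; free=2−1=1
SNF(R) diag = [5] → torsion [5]

Answer: M ≅ ℤ^1 ⊕ ℤ/5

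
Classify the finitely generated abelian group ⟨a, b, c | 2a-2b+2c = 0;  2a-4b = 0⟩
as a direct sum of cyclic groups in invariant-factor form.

Answer: M ≅ ℤ^1 ⊕ ℤ/2 ⊕ ℤ/2

Derivation:
rank_ℚ(R)=2; free=3−2=1
SNF(R) diag = [2, 2] → torsion [2, 2]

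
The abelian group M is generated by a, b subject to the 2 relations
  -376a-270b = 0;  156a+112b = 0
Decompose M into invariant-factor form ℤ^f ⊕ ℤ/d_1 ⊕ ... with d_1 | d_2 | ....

Answer: M ≅ ℤ/2 ⊕ ℤ/4

Derivation:
rank_ℚ(R)=2; free=2−2=0
SNF(R) diag = [2, 4] → torsion [2, 4]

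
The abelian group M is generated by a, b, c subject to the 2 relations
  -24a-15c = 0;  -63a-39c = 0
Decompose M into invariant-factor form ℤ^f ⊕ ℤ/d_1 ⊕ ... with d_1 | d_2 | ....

Answer: M ≅ ℤ^1 ⊕ ℤ/3 ⊕ ℤ/3

Derivation:
rank_ℚ(R)=2; free=3−2=1
SNF(R) diag = [3, 3] → torsion [3, 3]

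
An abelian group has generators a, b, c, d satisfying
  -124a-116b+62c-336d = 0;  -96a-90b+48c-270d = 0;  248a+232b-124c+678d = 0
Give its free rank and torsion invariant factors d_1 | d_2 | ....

rank_ℚ(R)=3; free=4−3=1
SNF(R) diag = [2, 6, 6] → torsion [2, 6, 6]

Answer: M ≅ ℤ^1 ⊕ ℤ/2 ⊕ ℤ/6 ⊕ ℤ/6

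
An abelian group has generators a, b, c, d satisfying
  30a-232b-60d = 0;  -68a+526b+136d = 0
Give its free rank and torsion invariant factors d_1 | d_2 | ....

rank_ℚ(R)=2; free=4−2=2
SNF(R) diag = [2, 2] → torsion [2, 2]

Answer: M ≅ ℤ^2 ⊕ ℤ/2 ⊕ ℤ/2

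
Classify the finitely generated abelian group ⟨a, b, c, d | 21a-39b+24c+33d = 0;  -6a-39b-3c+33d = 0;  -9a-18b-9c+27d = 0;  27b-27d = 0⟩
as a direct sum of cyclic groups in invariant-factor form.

Answer: M ≅ ℤ/3 ⊕ ℤ/9 ⊕ ℤ/27 ⊕ ℤ/27

Derivation:
rank_ℚ(R)=4; free=4−4=0
SNF(R) diag = [3, 9, 27, 27] → torsion [3, 9, 27, 27]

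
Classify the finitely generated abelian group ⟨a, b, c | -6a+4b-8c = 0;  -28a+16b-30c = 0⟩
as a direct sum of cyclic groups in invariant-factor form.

Answer: M ≅ ℤ^1 ⊕ ℤ/2 ⊕ ℤ/2

Derivation:
rank_ℚ(R)=2; free=3−2=1
SNF(R) diag = [2, 2] → torsion [2, 2]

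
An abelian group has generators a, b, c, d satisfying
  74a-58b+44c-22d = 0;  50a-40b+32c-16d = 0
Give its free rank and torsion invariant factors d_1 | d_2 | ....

Answer: M ≅ ℤ^2 ⊕ ℤ/2 ⊕ ℤ/6

Derivation:
rank_ℚ(R)=2; free=4−2=2
SNF(R) diag = [2, 6] → torsion [2, 6]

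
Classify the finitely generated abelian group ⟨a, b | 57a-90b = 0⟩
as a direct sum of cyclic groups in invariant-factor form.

rank_ℚ(R)=1; free=2−1=1
SNF(R) diag = [3] → torsion [3]

Answer: M ≅ ℤ^1 ⊕ ℤ/3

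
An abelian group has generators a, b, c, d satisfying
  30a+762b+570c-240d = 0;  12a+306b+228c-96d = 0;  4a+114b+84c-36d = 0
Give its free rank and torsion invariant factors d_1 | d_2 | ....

rank_ℚ(R)=3; free=4−3=1
SNF(R) diag = [2, 6, 12] → torsion [2, 6, 12]

Answer: M ≅ ℤ^1 ⊕ ℤ/2 ⊕ ℤ/6 ⊕ ℤ/12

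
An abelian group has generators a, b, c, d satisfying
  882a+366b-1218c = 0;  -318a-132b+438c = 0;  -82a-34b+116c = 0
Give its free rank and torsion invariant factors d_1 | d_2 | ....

rank_ℚ(R)=3; free=4−3=1
SNF(R) diag = [2, 6, 6] → torsion [2, 6, 6]

Answer: M ≅ ℤ^1 ⊕ ℤ/2 ⊕ ℤ/6 ⊕ ℤ/6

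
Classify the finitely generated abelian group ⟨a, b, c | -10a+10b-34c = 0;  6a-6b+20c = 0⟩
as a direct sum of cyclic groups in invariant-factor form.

rank_ℚ(R)=2; free=3−2=1
SNF(R) diag = [2, 2] → torsion [2, 2]

Answer: M ≅ ℤ^1 ⊕ ℤ/2 ⊕ ℤ/2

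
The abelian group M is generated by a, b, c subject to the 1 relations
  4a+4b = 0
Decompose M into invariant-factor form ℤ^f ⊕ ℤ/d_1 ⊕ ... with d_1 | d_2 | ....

rank_ℚ(R)=1; free=3−1=2
SNF(R) diag = [4] → torsion [4]

Answer: M ≅ ℤ^2 ⊕ ℤ/4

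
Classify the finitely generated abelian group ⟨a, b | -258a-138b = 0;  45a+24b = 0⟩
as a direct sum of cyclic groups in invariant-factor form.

rank_ℚ(R)=2; free=2−2=0
SNF(R) diag = [3, 6] → torsion [3, 6]

Answer: M ≅ ℤ/3 ⊕ ℤ/6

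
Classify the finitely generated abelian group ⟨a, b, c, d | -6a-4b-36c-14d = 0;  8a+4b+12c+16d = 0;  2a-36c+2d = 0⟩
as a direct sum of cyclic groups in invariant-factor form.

rank_ℚ(R)=3; free=4−3=1
SNF(R) diag = [2, 4, 12] → torsion [2, 4, 12]

Answer: M ≅ ℤ^1 ⊕ ℤ/2 ⊕ ℤ/4 ⊕ ℤ/12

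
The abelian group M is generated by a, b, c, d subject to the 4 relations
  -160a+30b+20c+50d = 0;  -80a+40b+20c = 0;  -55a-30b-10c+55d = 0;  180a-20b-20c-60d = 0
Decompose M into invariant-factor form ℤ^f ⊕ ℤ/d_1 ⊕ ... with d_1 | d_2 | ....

rank_ℚ(R)=4; free=4−4=0
SNF(R) diag = [5, 10, 20, 60] → torsion [5, 10, 20, 60]

Answer: M ≅ ℤ/5 ⊕ ℤ/10 ⊕ ℤ/20 ⊕ ℤ/60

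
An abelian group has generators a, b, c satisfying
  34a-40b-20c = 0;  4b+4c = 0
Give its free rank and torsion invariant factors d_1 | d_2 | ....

Answer: M ≅ ℤ^1 ⊕ ℤ/2 ⊕ ℤ/4

Derivation:
rank_ℚ(R)=2; free=3−2=1
SNF(R) diag = [2, 4] → torsion [2, 4]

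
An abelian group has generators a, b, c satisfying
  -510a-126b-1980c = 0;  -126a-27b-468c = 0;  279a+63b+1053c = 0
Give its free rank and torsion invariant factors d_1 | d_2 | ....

Answer: M ≅ ℤ/3 ⊕ ℤ/9 ⊕ ℤ/18

Derivation:
rank_ℚ(R)=3; free=3−3=0
SNF(R) diag = [3, 9, 18] → torsion [3, 9, 18]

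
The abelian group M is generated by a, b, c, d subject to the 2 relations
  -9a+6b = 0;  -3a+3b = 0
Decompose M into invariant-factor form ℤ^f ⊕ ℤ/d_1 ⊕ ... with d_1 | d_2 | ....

rank_ℚ(R)=2; free=4−2=2
SNF(R) diag = [3, 3] → torsion [3, 3]

Answer: M ≅ ℤ^2 ⊕ ℤ/3 ⊕ ℤ/3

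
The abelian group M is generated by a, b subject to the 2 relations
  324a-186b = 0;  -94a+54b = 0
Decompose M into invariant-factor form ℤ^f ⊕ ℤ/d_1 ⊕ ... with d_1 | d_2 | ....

rank_ℚ(R)=2; free=2−2=0
SNF(R) diag = [2, 6] → torsion [2, 6]

Answer: M ≅ ℤ/2 ⊕ ℤ/6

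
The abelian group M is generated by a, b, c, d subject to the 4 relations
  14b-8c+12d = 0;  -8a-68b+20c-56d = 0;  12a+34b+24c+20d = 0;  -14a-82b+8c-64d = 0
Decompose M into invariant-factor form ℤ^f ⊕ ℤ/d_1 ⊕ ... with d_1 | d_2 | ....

rank_ℚ(R)=4; free=4−4=0
SNF(R) diag = [2, 2, 4, 8] → torsion [2, 2, 4, 8]

Answer: M ≅ ℤ/2 ⊕ ℤ/2 ⊕ ℤ/4 ⊕ ℤ/8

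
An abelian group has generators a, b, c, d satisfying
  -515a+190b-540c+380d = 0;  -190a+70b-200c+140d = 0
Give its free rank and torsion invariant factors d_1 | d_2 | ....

rank_ℚ(R)=2; free=4−2=2
SNF(R) diag = [5, 10] → torsion [5, 10]

Answer: M ≅ ℤ^2 ⊕ ℤ/5 ⊕ ℤ/10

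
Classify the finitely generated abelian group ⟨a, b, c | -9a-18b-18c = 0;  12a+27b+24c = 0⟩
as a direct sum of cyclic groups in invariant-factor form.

rank_ℚ(R)=2; free=3−2=1
SNF(R) diag = [3, 9] → torsion [3, 9]

Answer: M ≅ ℤ^1 ⊕ ℤ/3 ⊕ ℤ/9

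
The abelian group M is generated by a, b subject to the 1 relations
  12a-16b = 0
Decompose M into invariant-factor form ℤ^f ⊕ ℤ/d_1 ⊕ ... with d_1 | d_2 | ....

rank_ℚ(R)=1; free=2−1=1
SNF(R) diag = [4] → torsion [4]

Answer: M ≅ ℤ^1 ⊕ ℤ/4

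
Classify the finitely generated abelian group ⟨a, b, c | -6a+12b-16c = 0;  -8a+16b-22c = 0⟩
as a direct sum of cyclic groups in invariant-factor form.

Answer: M ≅ ℤ^1 ⊕ ℤ/2 ⊕ ℤ/2

Derivation:
rank_ℚ(R)=2; free=3−2=1
SNF(R) diag = [2, 2] → torsion [2, 2]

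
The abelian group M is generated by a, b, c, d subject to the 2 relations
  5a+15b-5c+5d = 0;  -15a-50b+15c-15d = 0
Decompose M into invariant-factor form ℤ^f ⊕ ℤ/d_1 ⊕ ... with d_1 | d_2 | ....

Answer: M ≅ ℤ^2 ⊕ ℤ/5 ⊕ ℤ/5

Derivation:
rank_ℚ(R)=2; free=4−2=2
SNF(R) diag = [5, 5] → torsion [5, 5]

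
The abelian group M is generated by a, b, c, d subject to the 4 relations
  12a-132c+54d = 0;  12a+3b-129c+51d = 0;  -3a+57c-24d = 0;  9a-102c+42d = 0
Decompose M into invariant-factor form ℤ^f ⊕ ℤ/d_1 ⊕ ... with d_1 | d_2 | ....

rank_ℚ(R)=4; free=4−4=0
SNF(R) diag = [3, 3, 3, 6] → torsion [3, 3, 3, 6]

Answer: M ≅ ℤ/3 ⊕ ℤ/3 ⊕ ℤ/3 ⊕ ℤ/6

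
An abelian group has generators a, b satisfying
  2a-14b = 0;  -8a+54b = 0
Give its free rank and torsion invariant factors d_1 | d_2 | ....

rank_ℚ(R)=2; free=2−2=0
SNF(R) diag = [2, 2] → torsion [2, 2]

Answer: M ≅ ℤ/2 ⊕ ℤ/2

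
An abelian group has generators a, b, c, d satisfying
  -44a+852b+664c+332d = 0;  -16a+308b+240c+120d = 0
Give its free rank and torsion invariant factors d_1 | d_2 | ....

Answer: M ≅ ℤ^2 ⊕ ℤ/4 ⊕ ℤ/4

Derivation:
rank_ℚ(R)=2; free=4−2=2
SNF(R) diag = [4, 4] → torsion [4, 4]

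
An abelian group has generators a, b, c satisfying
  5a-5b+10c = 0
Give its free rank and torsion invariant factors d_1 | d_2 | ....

rank_ℚ(R)=1; free=3−1=2
SNF(R) diag = [5] → torsion [5]

Answer: M ≅ ℤ^2 ⊕ ℤ/5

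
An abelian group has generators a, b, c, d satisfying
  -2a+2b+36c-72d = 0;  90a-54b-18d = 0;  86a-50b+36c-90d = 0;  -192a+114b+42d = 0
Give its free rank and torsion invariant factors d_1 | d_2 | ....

Answer: M ≅ ℤ/2 ⊕ ℤ/6 ⊕ ℤ/18 ⊕ ℤ/36

Derivation:
rank_ℚ(R)=4; free=4−4=0
SNF(R) diag = [2, 6, 18, 36] → torsion [2, 6, 18, 36]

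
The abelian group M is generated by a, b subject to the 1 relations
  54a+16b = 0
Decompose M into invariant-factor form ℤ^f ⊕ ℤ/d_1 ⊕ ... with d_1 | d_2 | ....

rank_ℚ(R)=1; free=2−1=1
SNF(R) diag = [2] → torsion [2]

Answer: M ≅ ℤ^1 ⊕ ℤ/2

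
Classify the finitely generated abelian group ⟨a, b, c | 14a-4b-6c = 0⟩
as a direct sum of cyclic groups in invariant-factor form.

rank_ℚ(R)=1; free=3−1=2
SNF(R) diag = [2] → torsion [2]

Answer: M ≅ ℤ^2 ⊕ ℤ/2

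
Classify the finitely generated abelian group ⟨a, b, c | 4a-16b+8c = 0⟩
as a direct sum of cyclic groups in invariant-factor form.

Answer: M ≅ ℤ^2 ⊕ ℤ/4

Derivation:
rank_ℚ(R)=1; free=3−1=2
SNF(R) diag = [4] → torsion [4]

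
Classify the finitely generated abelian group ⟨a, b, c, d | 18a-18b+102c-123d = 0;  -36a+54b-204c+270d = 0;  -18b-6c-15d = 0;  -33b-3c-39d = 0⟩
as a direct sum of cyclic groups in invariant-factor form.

rank_ℚ(R)=4; free=4−4=0
SNF(R) diag = [3, 3, 6, 18] → torsion [3, 3, 6, 18]

Answer: M ≅ ℤ/3 ⊕ ℤ/3 ⊕ ℤ/6 ⊕ ℤ/18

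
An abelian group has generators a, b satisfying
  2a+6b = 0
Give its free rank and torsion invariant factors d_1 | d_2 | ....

Answer: M ≅ ℤ^1 ⊕ ℤ/2

Derivation:
rank_ℚ(R)=1; free=2−1=1
SNF(R) diag = [2] → torsion [2]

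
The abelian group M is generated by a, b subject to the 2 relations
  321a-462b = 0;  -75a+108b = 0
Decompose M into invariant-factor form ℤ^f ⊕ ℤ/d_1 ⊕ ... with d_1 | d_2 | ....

Answer: M ≅ ℤ/3 ⊕ ℤ/6

Derivation:
rank_ℚ(R)=2; free=2−2=0
SNF(R) diag = [3, 6] → torsion [3, 6]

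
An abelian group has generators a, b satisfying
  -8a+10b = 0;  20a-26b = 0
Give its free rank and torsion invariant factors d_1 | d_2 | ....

rank_ℚ(R)=2; free=2−2=0
SNF(R) diag = [2, 4] → torsion [2, 4]

Answer: M ≅ ℤ/2 ⊕ ℤ/4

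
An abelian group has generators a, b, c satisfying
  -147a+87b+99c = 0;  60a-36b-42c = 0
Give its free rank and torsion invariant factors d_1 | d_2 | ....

Answer: M ≅ ℤ^1 ⊕ ℤ/3 ⊕ ℤ/6

Derivation:
rank_ℚ(R)=2; free=3−2=1
SNF(R) diag = [3, 6] → torsion [3, 6]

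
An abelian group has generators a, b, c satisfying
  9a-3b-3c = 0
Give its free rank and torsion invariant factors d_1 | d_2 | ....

rank_ℚ(R)=1; free=3−1=2
SNF(R) diag = [3] → torsion [3]

Answer: M ≅ ℤ^2 ⊕ ℤ/3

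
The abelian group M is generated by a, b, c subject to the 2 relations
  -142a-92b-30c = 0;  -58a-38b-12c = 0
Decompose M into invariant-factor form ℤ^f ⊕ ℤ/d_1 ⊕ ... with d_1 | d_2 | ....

Answer: M ≅ ℤ^1 ⊕ ℤ/2 ⊕ ℤ/6

Derivation:
rank_ℚ(R)=2; free=3−2=1
SNF(R) diag = [2, 6] → torsion [2, 6]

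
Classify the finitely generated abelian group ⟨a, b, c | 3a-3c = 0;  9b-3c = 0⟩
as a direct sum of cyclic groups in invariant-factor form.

Answer: M ≅ ℤ^1 ⊕ ℤ/3 ⊕ ℤ/3

Derivation:
rank_ℚ(R)=2; free=3−2=1
SNF(R) diag = [3, 3] → torsion [3, 3]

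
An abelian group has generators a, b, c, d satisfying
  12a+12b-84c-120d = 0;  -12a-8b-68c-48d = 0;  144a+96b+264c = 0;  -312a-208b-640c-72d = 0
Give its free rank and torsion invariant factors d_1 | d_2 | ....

Answer: M ≅ ℤ/4 ⊕ ℤ/12 ⊕ ℤ/24 ⊕ ℤ/24

Derivation:
rank_ℚ(R)=4; free=4−4=0
SNF(R) diag = [4, 12, 24, 24] → torsion [4, 12, 24, 24]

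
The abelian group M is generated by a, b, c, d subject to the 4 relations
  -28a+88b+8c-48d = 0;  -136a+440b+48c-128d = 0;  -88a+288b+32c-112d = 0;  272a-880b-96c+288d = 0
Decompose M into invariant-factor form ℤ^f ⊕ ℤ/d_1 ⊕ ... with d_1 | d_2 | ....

rank_ℚ(R)=4; free=4−4=0
SNF(R) diag = [4, 8, 16, 32] → torsion [4, 8, 16, 32]

Answer: M ≅ ℤ/4 ⊕ ℤ/8 ⊕ ℤ/16 ⊕ ℤ/32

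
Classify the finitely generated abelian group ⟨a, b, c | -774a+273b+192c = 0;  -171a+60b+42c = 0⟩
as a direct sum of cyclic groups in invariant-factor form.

Answer: M ≅ ℤ^1 ⊕ ℤ/3 ⊕ ℤ/9

Derivation:
rank_ℚ(R)=2; free=3−2=1
SNF(R) diag = [3, 9] → torsion [3, 9]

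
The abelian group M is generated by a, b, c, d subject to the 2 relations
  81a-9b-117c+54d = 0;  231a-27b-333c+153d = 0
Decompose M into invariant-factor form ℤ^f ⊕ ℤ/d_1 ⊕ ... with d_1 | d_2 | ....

Answer: M ≅ ℤ^2 ⊕ ℤ/3 ⊕ ℤ/9

Derivation:
rank_ℚ(R)=2; free=4−2=2
SNF(R) diag = [3, 9] → torsion [3, 9]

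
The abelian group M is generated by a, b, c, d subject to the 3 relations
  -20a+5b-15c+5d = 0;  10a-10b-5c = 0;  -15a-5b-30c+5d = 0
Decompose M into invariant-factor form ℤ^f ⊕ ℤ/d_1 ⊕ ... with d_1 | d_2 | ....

rank_ℚ(R)=3; free=4−3=1
SNF(R) diag = [5, 5, 5] → torsion [5, 5, 5]

Answer: M ≅ ℤ^1 ⊕ ℤ/5 ⊕ ℤ/5 ⊕ ℤ/5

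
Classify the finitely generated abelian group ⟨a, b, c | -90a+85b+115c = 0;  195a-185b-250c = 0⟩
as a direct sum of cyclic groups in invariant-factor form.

rank_ℚ(R)=2; free=3−2=1
SNF(R) diag = [5, 5] → torsion [5, 5]

Answer: M ≅ ℤ^1 ⊕ ℤ/5 ⊕ ℤ/5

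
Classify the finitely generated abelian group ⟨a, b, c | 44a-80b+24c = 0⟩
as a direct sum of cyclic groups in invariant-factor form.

rank_ℚ(R)=1; free=3−1=2
SNF(R) diag = [4] → torsion [4]

Answer: M ≅ ℤ^2 ⊕ ℤ/4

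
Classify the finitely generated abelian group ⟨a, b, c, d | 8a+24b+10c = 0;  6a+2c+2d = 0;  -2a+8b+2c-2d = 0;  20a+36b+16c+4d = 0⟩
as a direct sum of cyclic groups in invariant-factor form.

rank_ℚ(R)=4; free=4−4=0
SNF(R) diag = [2, 2, 4, 4] → torsion [2, 2, 4, 4]

Answer: M ≅ ℤ/2 ⊕ ℤ/2 ⊕ ℤ/4 ⊕ ℤ/4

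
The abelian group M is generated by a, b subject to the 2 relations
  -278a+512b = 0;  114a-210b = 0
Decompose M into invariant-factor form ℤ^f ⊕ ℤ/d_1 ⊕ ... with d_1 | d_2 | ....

rank_ℚ(R)=2; free=2−2=0
SNF(R) diag = [2, 6] → torsion [2, 6]

Answer: M ≅ ℤ/2 ⊕ ℤ/6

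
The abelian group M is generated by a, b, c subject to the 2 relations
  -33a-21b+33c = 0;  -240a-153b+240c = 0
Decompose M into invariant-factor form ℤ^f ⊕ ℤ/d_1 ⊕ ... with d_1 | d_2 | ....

rank_ℚ(R)=2; free=3−2=1
SNF(R) diag = [3, 3] → torsion [3, 3]

Answer: M ≅ ℤ^1 ⊕ ℤ/3 ⊕ ℤ/3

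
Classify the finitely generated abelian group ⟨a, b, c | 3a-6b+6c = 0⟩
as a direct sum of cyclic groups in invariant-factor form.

Answer: M ≅ ℤ^2 ⊕ ℤ/3

Derivation:
rank_ℚ(R)=1; free=3−1=2
SNF(R) diag = [3] → torsion [3]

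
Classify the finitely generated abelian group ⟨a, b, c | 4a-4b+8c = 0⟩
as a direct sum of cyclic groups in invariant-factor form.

rank_ℚ(R)=1; free=3−1=2
SNF(R) diag = [4] → torsion [4]

Answer: M ≅ ℤ^2 ⊕ ℤ/4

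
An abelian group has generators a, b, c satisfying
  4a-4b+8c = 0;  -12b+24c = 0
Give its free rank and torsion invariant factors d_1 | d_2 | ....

rank_ℚ(R)=2; free=3−2=1
SNF(R) diag = [4, 12] → torsion [4, 12]

Answer: M ≅ ℤ^1 ⊕ ℤ/4 ⊕ ℤ/12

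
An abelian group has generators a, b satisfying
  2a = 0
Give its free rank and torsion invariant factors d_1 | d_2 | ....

rank_ℚ(R)=1; free=2−1=1
SNF(R) diag = [2] → torsion [2]

Answer: M ≅ ℤ^1 ⊕ ℤ/2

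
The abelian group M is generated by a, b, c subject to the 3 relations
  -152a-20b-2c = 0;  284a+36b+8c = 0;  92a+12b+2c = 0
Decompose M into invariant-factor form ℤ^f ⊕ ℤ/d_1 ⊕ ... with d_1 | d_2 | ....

Answer: M ≅ ℤ/2 ⊕ ℤ/4 ⊕ ℤ/12

Derivation:
rank_ℚ(R)=3; free=3−3=0
SNF(R) diag = [2, 4, 12] → torsion [2, 4, 12]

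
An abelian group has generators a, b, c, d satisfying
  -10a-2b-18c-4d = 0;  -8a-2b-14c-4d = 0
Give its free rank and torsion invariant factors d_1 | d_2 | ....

Answer: M ≅ ℤ^2 ⊕ ℤ/2 ⊕ ℤ/2

Derivation:
rank_ℚ(R)=2; free=4−2=2
SNF(R) diag = [2, 2] → torsion [2, 2]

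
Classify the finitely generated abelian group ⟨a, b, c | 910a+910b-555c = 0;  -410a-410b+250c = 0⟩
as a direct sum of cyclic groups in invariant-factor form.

Answer: M ≅ ℤ^1 ⊕ ℤ/5 ⊕ ℤ/10

Derivation:
rank_ℚ(R)=2; free=3−2=1
SNF(R) diag = [5, 10] → torsion [5, 10]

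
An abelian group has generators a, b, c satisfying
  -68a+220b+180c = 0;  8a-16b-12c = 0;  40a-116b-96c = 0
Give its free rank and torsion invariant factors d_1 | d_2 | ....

Answer: M ≅ ℤ/4 ⊕ ℤ/12 ⊕ ℤ/36

Derivation:
rank_ℚ(R)=3; free=3−3=0
SNF(R) diag = [4, 12, 36] → torsion [4, 12, 36]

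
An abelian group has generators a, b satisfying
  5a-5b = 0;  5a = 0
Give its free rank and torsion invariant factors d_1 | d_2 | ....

rank_ℚ(R)=2; free=2−2=0
SNF(R) diag = [5, 5] → torsion [5, 5]

Answer: M ≅ ℤ/5 ⊕ ℤ/5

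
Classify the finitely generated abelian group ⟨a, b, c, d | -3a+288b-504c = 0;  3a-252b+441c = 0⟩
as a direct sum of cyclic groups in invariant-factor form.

rank_ℚ(R)=2; free=4−2=2
SNF(R) diag = [3, 9] → torsion [3, 9]

Answer: M ≅ ℤ^2 ⊕ ℤ/3 ⊕ ℤ/9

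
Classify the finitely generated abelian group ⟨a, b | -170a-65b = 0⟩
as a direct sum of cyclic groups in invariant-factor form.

rank_ℚ(R)=1; free=2−1=1
SNF(R) diag = [5] → torsion [5]

Answer: M ≅ ℤ^1 ⊕ ℤ/5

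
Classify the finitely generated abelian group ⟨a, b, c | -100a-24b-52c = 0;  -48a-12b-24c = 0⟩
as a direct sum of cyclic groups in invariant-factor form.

Answer: M ≅ ℤ^1 ⊕ ℤ/4 ⊕ ℤ/12

Derivation:
rank_ℚ(R)=2; free=3−2=1
SNF(R) diag = [4, 12] → torsion [4, 12]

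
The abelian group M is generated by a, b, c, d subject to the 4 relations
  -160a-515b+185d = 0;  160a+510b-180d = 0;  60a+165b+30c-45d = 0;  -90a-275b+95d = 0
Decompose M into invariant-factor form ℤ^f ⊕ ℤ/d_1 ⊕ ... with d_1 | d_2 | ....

rank_ℚ(R)=4; free=4−4=0
SNF(R) diag = [5, 10, 30, 90] → torsion [5, 10, 30, 90]

Answer: M ≅ ℤ/5 ⊕ ℤ/10 ⊕ ℤ/30 ⊕ ℤ/90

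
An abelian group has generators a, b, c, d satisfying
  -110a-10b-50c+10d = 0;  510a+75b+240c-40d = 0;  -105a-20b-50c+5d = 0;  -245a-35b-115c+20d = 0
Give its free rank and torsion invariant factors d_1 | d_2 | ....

Answer: M ≅ ℤ/5 ⊕ ℤ/5 ⊕ ℤ/5 ⊕ ℤ/10

Derivation:
rank_ℚ(R)=4; free=4−4=0
SNF(R) diag = [5, 5, 5, 10] → torsion [5, 5, 5, 10]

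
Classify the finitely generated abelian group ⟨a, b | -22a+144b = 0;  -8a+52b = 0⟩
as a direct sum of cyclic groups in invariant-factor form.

rank_ℚ(R)=2; free=2−2=0
SNF(R) diag = [2, 4] → torsion [2, 4]

Answer: M ≅ ℤ/2 ⊕ ℤ/4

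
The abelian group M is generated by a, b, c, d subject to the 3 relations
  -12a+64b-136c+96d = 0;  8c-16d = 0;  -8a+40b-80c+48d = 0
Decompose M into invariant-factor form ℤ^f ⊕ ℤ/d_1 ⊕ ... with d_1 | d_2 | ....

rank_ℚ(R)=3; free=4−3=1
SNF(R) diag = [4, 8, 8] → torsion [4, 8, 8]

Answer: M ≅ ℤ^1 ⊕ ℤ/4 ⊕ ℤ/8 ⊕ ℤ/8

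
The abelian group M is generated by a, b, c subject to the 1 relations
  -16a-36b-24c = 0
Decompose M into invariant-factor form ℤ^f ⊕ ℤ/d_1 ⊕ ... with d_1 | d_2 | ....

rank_ℚ(R)=1; free=3−1=2
SNF(R) diag = [4] → torsion [4]

Answer: M ≅ ℤ^2 ⊕ ℤ/4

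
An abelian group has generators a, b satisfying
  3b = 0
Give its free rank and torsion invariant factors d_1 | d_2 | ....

rank_ℚ(R)=1; free=2−1=1
SNF(R) diag = [3] → torsion [3]

Answer: M ≅ ℤ^1 ⊕ ℤ/3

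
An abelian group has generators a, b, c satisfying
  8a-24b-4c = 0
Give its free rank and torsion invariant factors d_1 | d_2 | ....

Answer: M ≅ ℤ^2 ⊕ ℤ/4

Derivation:
rank_ℚ(R)=1; free=3−1=2
SNF(R) diag = [4] → torsion [4]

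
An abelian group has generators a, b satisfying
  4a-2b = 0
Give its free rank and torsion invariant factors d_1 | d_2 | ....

rank_ℚ(R)=1; free=2−1=1
SNF(R) diag = [2] → torsion [2]

Answer: M ≅ ℤ^1 ⊕ ℤ/2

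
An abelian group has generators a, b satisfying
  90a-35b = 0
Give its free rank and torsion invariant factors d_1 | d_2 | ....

rank_ℚ(R)=1; free=2−1=1
SNF(R) diag = [5] → torsion [5]

Answer: M ≅ ℤ^1 ⊕ ℤ/5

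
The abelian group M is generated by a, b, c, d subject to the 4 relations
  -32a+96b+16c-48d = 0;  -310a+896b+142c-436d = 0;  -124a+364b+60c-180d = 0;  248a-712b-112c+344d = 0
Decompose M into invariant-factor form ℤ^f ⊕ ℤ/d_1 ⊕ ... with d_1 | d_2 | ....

Answer: M ≅ ℤ/2 ⊕ ℤ/4 ⊕ ℤ/8 ⊕ ℤ/16

Derivation:
rank_ℚ(R)=4; free=4−4=0
SNF(R) diag = [2, 4, 8, 16] → torsion [2, 4, 8, 16]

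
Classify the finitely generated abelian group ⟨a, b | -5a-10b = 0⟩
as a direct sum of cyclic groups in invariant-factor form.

rank_ℚ(R)=1; free=2−1=1
SNF(R) diag = [5] → torsion [5]

Answer: M ≅ ℤ^1 ⊕ ℤ/5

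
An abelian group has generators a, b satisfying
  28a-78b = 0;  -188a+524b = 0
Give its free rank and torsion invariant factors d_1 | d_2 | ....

rank_ℚ(R)=2; free=2−2=0
SNF(R) diag = [2, 4] → torsion [2, 4]

Answer: M ≅ ℤ/2 ⊕ ℤ/4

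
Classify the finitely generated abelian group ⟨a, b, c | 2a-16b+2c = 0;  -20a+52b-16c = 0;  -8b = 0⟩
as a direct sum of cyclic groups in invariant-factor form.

Answer: M ≅ ℤ/2 ⊕ ℤ/4 ⊕ ℤ/8

Derivation:
rank_ℚ(R)=3; free=3−3=0
SNF(R) diag = [2, 4, 8] → torsion [2, 4, 8]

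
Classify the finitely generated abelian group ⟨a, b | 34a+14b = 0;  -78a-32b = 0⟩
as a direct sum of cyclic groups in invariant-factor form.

rank_ℚ(R)=2; free=2−2=0
SNF(R) diag = [2, 2] → torsion [2, 2]

Answer: M ≅ ℤ/2 ⊕ ℤ/2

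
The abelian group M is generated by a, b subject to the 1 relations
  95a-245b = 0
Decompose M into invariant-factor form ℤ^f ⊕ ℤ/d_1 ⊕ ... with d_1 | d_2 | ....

rank_ℚ(R)=1; free=2−1=1
SNF(R) diag = [5] → torsion [5]

Answer: M ≅ ℤ^1 ⊕ ℤ/5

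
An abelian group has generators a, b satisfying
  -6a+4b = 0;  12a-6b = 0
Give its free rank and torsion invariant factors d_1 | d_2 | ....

Answer: M ≅ ℤ/2 ⊕ ℤ/6

Derivation:
rank_ℚ(R)=2; free=2−2=0
SNF(R) diag = [2, 6] → torsion [2, 6]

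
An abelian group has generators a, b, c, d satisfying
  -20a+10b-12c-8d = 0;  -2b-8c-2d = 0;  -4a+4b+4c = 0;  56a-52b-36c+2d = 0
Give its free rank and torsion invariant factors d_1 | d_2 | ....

Answer: M ≅ ℤ/2 ⊕ ℤ/2 ⊕ ℤ/4 ⊕ ℤ/12

Derivation:
rank_ℚ(R)=4; free=4−4=0
SNF(R) diag = [2, 2, 4, 12] → torsion [2, 2, 4, 12]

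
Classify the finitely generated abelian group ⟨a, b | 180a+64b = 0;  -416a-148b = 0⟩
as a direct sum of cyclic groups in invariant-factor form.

rank_ℚ(R)=2; free=2−2=0
SNF(R) diag = [4, 4] → torsion [4, 4]

Answer: M ≅ ℤ/4 ⊕ ℤ/4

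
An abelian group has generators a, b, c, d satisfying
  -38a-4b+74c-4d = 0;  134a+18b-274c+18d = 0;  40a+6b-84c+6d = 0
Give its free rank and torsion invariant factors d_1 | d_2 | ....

Answer: M ≅ ℤ^1 ⊕ ℤ/2 ⊕ ℤ/2 ⊕ ℤ/4

Derivation:
rank_ℚ(R)=3; free=4−3=1
SNF(R) diag = [2, 2, 4] → torsion [2, 2, 4]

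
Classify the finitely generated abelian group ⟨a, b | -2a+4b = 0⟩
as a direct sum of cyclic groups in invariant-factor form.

rank_ℚ(R)=1; free=2−1=1
SNF(R) diag = [2] → torsion [2]

Answer: M ≅ ℤ^1 ⊕ ℤ/2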